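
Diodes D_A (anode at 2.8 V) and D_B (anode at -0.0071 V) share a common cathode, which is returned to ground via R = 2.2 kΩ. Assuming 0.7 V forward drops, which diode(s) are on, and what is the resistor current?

Only D_A conducts; I_R ≈ 0.95 mA

Assume both conduct. Then node N would need to be at both 2.8−0.7 = 2.1 V and -0.0071−0.7 = -0.707 V, which is impossible.
Assume only D_A conducts: V_N = 2.8 − 0.7 = 2.1 V, so I_R = 2.1/2.2 = 0.955 mA.
Check D_B: its anode-to-cathode voltage is -0.0071 − 2.1 = -2.11 V < 0.7 V, so it is off. The assumption is consistent.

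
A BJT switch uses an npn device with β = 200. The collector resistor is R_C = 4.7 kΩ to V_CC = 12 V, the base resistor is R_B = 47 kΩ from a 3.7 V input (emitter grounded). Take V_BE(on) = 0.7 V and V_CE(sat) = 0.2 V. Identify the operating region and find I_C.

Assume active: I_B = (3.7 − 0.7)/47 = 0.0638 mA, giving I_C = β·I_B = 12.8 mA.
But then V_CE = 12 − 12.8×4.7 = -48 V < V_CE(sat) = 0.2 V — impossible in the active region.
So the transistor is saturated. With V_CE = 0.2 V, I_C = (V_CC − 0.2)/R_C = 11.8/4.7 = 2.51 mA.
Check: β·I_B = 12.8 mA > I_C = 2.51 mA, confirming saturation.

saturation; I_C ≈ 2.5 mA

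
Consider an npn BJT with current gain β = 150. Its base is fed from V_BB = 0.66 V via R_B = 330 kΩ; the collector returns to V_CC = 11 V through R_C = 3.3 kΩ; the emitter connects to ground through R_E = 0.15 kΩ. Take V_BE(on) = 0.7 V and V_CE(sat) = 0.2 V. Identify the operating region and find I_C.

cutoff; I_C ≈ 0

V_BB = 0.66 V ≤ V_BE(on) = 0.7 V, so the base-emitter junction is not forward biased.
The transistor is in cutoff: I_B = I_C = 0.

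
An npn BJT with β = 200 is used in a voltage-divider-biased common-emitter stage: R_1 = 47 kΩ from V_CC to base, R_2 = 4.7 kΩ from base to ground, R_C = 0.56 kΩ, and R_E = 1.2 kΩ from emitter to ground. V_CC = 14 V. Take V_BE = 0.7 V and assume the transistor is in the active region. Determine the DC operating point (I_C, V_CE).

Thevenize the base divider: V_Th = V_CC·R_2/(R_1+R_2) = 14×4.7/51.7 = 1.27 V, R_Th = R_1‖R_2 = 4.27 kΩ.
Base-emitter loop: V_Th = I_B·R_Th + V_BE + (β+1)I_B·R_E, so I_B = (1.27 − 0.7) / (4.27 + 201×1.2) = 0.00233 mA.
I_C = β·I_B = 200×0.00233 = 0.467 mA, and I_E = (β+1)I_B = 0.469 mA.
V_CE = V_CC − I_C·R_C − I_E·R_E = 14 − 0.467×0.56 − 0.469×1.2 = 13.2 V.
V_CE = 13.2 V > 0.2 V confirms active-region operation.

I_C ≈ 0.47 mA, V_CE ≈ 13 V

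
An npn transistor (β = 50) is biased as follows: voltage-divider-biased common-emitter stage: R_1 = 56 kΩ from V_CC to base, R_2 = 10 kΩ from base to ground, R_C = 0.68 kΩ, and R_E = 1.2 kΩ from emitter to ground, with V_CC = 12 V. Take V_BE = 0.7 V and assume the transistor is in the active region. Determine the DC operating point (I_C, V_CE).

I_C ≈ 0.8 mA, V_CE ≈ 10 V

Thevenize the base divider: V_Th = V_CC·R_2/(R_1+R_2) = 12×10/66 = 1.82 V, R_Th = R_1‖R_2 = 8.48 kΩ.
Base-emitter loop: V_Th = I_B·R_Th + V_BE + (β+1)I_B·R_E, so I_B = (1.82 − 0.7) / (8.48 + 51×1.2) = 0.016 mA.
I_C = β·I_B = 50×0.016 = 0.802 mA, and I_E = (β+1)I_B = 0.818 mA.
V_CE = V_CC − I_C·R_C − I_E·R_E = 12 − 0.802×0.68 − 0.818×1.2 = 10.5 V.
V_CE = 10.5 V > 0.2 V confirms active-region operation.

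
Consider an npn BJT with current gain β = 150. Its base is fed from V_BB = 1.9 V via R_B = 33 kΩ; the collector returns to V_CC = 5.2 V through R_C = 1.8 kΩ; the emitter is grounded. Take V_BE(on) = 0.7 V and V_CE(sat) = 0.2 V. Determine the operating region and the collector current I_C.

saturation; I_C ≈ 2.8 mA

Assume active: I_B = (1.9 − 0.7)/33 = 0.0364 mA, giving I_C = β·I_B = 5.45 mA.
But then V_CE = 5.2 − 5.45×1.8 = -4.62 V < V_CE(sat) = 0.2 V — impossible in the active region.
So the transistor is saturated. With V_CE = 0.2 V, I_C = (V_CC − 0.2)/R_C = 5/1.8 = 2.78 mA.
Check: β·I_B = 5.45 mA > I_C = 2.78 mA, confirming saturation.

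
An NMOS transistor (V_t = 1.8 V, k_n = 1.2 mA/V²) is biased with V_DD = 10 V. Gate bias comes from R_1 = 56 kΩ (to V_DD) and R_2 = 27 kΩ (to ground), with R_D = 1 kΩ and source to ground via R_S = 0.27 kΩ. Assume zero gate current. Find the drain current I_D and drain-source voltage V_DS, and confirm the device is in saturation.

V_G = V_DD·R_2/(R_1+R_2) = 10×27/83 = 3.25 V.
Assume saturation: I_D = (k_n/2)(V_GS − V_t)² with V_GS = V_G − I_D·R_S = 3.25 − 0.27·I_D.
Substituting gives 0.0437·I_D² − 1.47·I_D + 1.27 = 0, with roots I_D = 0.885 or 32.7 mA.
The root I_D = 32.7 mA gives V_GS = -5.59 V ≤ V_t, so take I_D = 0.885 mA.
Then V_GS = 3.01 V and V_DS = V_DD − I_D(R_D+R_S) = 10 − 0.885×1.27 = 8.88 V.
Saturation requires V_DS ≥ V_GS − V_t = 1.21 V; 8.88 ≥ 1.21 ✓.

I_D ≈ 0.88 mA, V_DS ≈ 8.9 V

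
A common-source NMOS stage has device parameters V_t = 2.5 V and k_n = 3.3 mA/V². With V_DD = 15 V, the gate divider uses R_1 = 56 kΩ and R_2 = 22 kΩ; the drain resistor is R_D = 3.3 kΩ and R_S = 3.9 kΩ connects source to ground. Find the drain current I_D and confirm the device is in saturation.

V_G = V_DD·R_2/(R_1+R_2) = 15×22/78 = 4.23 V.
Assume saturation: I_D = (k_n/2)(V_GS − V_t)² with V_GS = V_G − I_D·R_S = 4.23 − 3.9·I_D.
Substituting gives 25.1·I_D² − 23.3·I_D + 4.94 = 0, with roots I_D = 0.329 or 0.598 mA.
The root I_D = 0.598 mA gives V_GS = 1.9 V ≤ V_t, so take I_D = 0.329 mA.
Then V_GS = 2.95 V and V_DS = V_DD − I_D(R_D+R_S) = 15 − 0.329×7.2 = 12.6 V.
Saturation requires V_DS ≥ V_GS − V_t = 0.447 V; 12.6 ≥ 0.447 ✓.

I_D ≈ 0.33 mA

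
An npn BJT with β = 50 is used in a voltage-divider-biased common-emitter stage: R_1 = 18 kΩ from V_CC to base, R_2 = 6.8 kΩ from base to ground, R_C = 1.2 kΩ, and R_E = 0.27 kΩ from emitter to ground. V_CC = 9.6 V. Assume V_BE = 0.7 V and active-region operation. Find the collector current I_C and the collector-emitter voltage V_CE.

Thevenize the base divider: V_Th = V_CC·R_2/(R_1+R_2) = 9.6×6.8/24.8 = 2.63 V, R_Th = R_1‖R_2 = 4.94 kΩ.
Base-emitter loop: V_Th = I_B·R_Th + V_BE + (β+1)I_B·R_E, so I_B = (2.63 − 0.7) / (4.94 + 51×0.27) = 0.103 mA.
I_C = β·I_B = 50×0.103 = 5.16 mA, and I_E = (β+1)I_B = 5.27 mA.
V_CE = V_CC − I_C·R_C − I_E·R_E = 9.6 − 5.16×1.2 − 5.27×0.27 = 1.98 V.
V_CE = 1.98 V > 0.2 V confirms active-region operation.

I_C ≈ 5.2 mA, V_CE ≈ 2 V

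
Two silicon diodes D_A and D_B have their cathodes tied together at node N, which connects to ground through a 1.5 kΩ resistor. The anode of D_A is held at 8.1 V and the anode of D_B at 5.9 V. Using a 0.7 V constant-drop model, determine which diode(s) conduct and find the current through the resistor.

Assume both conduct. Then node N would need to be at both 8.1−0.7 = 7.4 V and 5.9−0.7 = 5.2 V, which is impossible.
Assume only D_A conducts: V_N = 8.1 − 0.7 = 7.4 V, so I_R = 7.4/1.5 = 4.93 mA.
Check D_B: its anode-to-cathode voltage is 5.9 − 7.4 = -1.5 V < 0.7 V, so it is off. The assumption is consistent.

Only D_A conducts; I_R ≈ 4.9 mA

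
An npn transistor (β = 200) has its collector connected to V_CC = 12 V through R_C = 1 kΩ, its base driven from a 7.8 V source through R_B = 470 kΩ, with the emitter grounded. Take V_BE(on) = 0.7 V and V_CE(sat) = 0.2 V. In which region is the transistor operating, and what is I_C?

Assume active. Base-emitter loop: I_B = (V_BB − V_BE)/R_B = (7.8 − 0.7)/470 = 0.0151 mA.
I_C = β·I_B = 200×0.0151 = 3.02 mA.
V_CE = V_CC − I_C·R_C = 12 − 3.02×1 = 8.98 V > V_CE(sat), so the active-region assumption holds.

active; I_C ≈ 3 mA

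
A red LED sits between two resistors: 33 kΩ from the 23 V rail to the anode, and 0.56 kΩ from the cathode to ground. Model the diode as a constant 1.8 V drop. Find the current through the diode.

I ≈ 0.63 mA

The two resistors are in series with the diode, so KVL gives 23 = I·33 + 1.8 + I·0.56.
I = (23 − 1.8) / (33 + 0.56) kΩ = 21.2 / 33.6 = 0.632 mA.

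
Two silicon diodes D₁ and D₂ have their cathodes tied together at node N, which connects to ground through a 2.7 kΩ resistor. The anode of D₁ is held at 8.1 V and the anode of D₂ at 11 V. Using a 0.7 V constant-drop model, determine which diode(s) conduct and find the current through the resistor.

Only D₂ conducts; I_R ≈ 3.8 mA

Assume both conduct. Then node N would need to be at both 8.1−0.7 = 7.4 V and 11−0.7 = 10.3 V, which is impossible.
Assume only D₂ conducts: V_N = 11 − 0.7 = 10.3 V, so I_R = 10.3/2.7 = 3.81 mA.
Check D₁: its anode-to-cathode voltage is 8.1 − 10.3 = -2.2 V < 0.7 V, so it is off. The assumption is consistent.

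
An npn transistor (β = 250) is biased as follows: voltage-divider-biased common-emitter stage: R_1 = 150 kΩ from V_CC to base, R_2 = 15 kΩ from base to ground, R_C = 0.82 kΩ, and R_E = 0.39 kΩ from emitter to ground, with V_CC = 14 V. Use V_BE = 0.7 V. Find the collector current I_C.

Thevenize the base divider: V_Th = V_CC·R_2/(R_1+R_2) = 14×15/165 = 1.27 V, R_Th = R_1‖R_2 = 13.6 kΩ.
Base-emitter loop: V_Th = I_B·R_Th + V_BE + (β+1)I_B·R_E, so I_B = (1.27 − 0.7) / (13.6 + 251×0.39) = 0.00514 mA.
I_C = β·I_B = 250×0.00514 = 1.28 mA, and I_E = (β+1)I_B = 1.29 mA.
V_CE = V_CC − I_C·R_C − I_E·R_E = 14 − 1.28×0.82 − 1.29×0.39 = 12.4 V.
V_CE = 12.4 V > 0.2 V confirms active-region operation.

I_C ≈ 1.3 mA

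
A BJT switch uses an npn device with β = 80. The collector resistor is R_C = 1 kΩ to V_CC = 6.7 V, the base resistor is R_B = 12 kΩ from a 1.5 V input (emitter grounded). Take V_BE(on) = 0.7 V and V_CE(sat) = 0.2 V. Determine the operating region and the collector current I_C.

Assume active. Base-emitter loop: I_B = (V_BB − V_BE)/R_B = (1.5 − 0.7)/12 = 0.0667 mA.
I_C = β·I_B = 80×0.0667 = 5.33 mA.
V_CE = V_CC − I_C·R_C = 6.7 − 5.33×1 = 1.37 V > V_CE(sat), so the active-region assumption holds.

active; I_C ≈ 5.3 mA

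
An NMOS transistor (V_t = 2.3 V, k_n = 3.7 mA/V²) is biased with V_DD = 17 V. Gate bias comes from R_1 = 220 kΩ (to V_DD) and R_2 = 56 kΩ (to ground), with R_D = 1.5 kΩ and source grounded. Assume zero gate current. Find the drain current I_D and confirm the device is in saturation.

I_D ≈ 2.4 mA

V_G = V_DD·R_2/(R_1+R_2) = 17×56/276 = 3.45 V. With the source grounded, V_GS = V_G = 3.45 V.
Assume saturation: I_D = (k_n/2)(V_GS − V_t)² = (3.7/2)×(3.45 − 2.3)² = 1.85×1.15² = 2.44 mA.
V_DS = V_DD − I_D·R_D = 17 − 2.44×1.5 = 13.3 V.
Saturation requires V_DS ≥ V_GS − V_t = 1.15 V; 13.3 ≥ 1.15 ✓.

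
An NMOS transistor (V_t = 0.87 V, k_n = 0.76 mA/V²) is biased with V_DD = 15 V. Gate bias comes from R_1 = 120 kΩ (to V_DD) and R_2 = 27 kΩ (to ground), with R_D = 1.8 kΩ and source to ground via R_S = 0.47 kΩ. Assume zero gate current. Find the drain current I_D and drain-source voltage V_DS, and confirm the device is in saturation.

V_G = V_DD·R_2/(R_1+R_2) = 15×27/147 = 2.76 V.
Assume saturation: I_D = (k_n/2)(V_GS − V_t)² with V_GS = V_G − I_D·R_S = 2.76 − 0.47·I_D.
Substituting gives 0.0839·I_D² − 1.67·I_D + 1.35 = 0, with roots I_D = 0.843 or 19.1 mA.
The root I_D = 19.1 mA gives V_GS = -6.22 V ≤ V_t, so take I_D = 0.843 mA.
Then V_GS = 2.36 V and V_DS = V_DD − I_D(R_D+R_S) = 15 − 0.843×2.27 = 13.1 V.
Saturation requires V_DS ≥ V_GS − V_t = 1.49 V; 13.1 ≥ 1.49 ✓.

I_D ≈ 0.84 mA, V_DS ≈ 13 V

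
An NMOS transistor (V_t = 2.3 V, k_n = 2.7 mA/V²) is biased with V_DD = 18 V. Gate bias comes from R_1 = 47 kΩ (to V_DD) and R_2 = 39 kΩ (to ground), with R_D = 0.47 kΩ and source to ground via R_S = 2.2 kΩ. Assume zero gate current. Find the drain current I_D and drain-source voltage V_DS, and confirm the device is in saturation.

V_G = V_DD·R_2/(R_1+R_2) = 18×39/86 = 8.16 V.
Assume saturation: I_D = (k_n/2)(V_GS − V_t)² with V_GS = V_G − I_D·R_S = 8.16 − 2.2·I_D.
Substituting gives 6.53·I_D² − 35.8·I_D + 46.4 = 0, with roots I_D = 2.1 or 3.38 mA.
The root I_D = 3.38 mA gives V_GS = 0.717 V ≤ V_t, so take I_D = 2.1 mA.
Then V_GS = 3.55 V and V_DS = V_DD − I_D(R_D+R_S) = 18 − 2.1×2.67 = 12.4 V.
Saturation requires V_DS ≥ V_GS − V_t = 1.25 V; 12.4 ≥ 1.25 ✓.

I_D ≈ 2.1 mA, V_DS ≈ 12 V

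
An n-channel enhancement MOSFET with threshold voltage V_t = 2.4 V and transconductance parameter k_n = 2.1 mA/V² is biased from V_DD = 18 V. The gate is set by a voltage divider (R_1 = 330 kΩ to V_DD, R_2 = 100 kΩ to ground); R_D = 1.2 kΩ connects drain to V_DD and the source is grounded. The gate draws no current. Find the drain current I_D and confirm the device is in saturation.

V_G = V_DD·R_2/(R_1+R_2) = 18×100/430 = 4.19 V. With the source grounded, V_GS = V_G = 4.19 V.
Assume saturation: I_D = (k_n/2)(V_GS − V_t)² = (2.1/2)×(4.19 − 2.4)² = 1.05×1.79² = 3.35 mA.
V_DS = V_DD − I_D·R_D = 18 − 3.35×1.2 = 14 V.
Saturation requires V_DS ≥ V_GS − V_t = 1.79 V; 14 ≥ 1.79 ✓.

I_D ≈ 3.3 mA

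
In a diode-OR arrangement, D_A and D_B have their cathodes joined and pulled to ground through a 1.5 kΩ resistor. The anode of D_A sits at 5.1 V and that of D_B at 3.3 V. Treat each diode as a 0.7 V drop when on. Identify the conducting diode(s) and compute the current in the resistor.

Assume both conduct. Then node N would need to be at both 5.1−0.7 = 4.4 V and 3.3−0.7 = 2.6 V, which is impossible.
Assume only D_A conducts: V_N = 5.1 − 0.7 = 4.4 V, so I_R = 4.4/1.5 = 2.93 mA.
Check D_B: its anode-to-cathode voltage is 3.3 − 4.4 = -1.1 V < 0.7 V, so it is off. The assumption is consistent.

Only D_A conducts; I_R ≈ 2.9 mA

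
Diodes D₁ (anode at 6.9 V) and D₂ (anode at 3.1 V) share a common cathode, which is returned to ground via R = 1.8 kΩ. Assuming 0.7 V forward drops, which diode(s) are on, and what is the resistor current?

Only D₁ conducts; I_R ≈ 3.4 mA

Assume both conduct. Then node N would need to be at both 6.9−0.7 = 6.2 V and 3.1−0.7 = 2.4 V, which is impossible.
Assume only D₁ conducts: V_N = 6.9 − 0.7 = 6.2 V, so I_R = 6.2/1.8 = 3.44 mA.
Check D₂: its anode-to-cathode voltage is 3.1 − 6.2 = -3.1 V < 0.7 V, so it is off. The assumption is consistent.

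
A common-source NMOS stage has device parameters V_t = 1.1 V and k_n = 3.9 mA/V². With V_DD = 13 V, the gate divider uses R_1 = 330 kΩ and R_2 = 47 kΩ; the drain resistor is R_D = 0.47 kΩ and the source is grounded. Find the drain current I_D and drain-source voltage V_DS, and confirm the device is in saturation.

I_D ≈ 0.53 mA, V_DS ≈ 13 V

V_G = V_DD·R_2/(R_1+R_2) = 13×47/377 = 1.62 V. With the source grounded, V_GS = V_G = 1.62 V.
Assume saturation: I_D = (k_n/2)(V_GS − V_t)² = (3.9/2)×(1.62 − 1.1)² = 1.95×0.521² = 0.529 mA.
V_DS = V_DD − I_D·R_D = 13 − 0.529×0.47 = 12.8 V.
Saturation requires V_DS ≥ V_GS − V_t = 0.521 V; 12.8 ≥ 0.521 ✓.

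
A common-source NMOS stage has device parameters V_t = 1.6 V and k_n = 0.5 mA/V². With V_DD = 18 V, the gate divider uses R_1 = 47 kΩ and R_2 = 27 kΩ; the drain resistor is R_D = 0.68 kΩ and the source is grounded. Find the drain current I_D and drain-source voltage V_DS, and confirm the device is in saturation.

V_G = V_DD·R_2/(R_1+R_2) = 18×27/74 = 6.57 V. With the source grounded, V_GS = V_G = 6.57 V.
Assume saturation: I_D = (k_n/2)(V_GS − V_t)² = (0.5/2)×(6.57 − 1.6)² = 0.25×4.97² = 6.17 mA.
V_DS = V_DD − I_D·R_D = 18 − 6.17×0.68 = 13.8 V.
Saturation requires V_DS ≥ V_GS − V_t = 4.97 V; 13.8 ≥ 4.97 ✓.

I_D ≈ 6.2 mA, V_DS ≈ 14 V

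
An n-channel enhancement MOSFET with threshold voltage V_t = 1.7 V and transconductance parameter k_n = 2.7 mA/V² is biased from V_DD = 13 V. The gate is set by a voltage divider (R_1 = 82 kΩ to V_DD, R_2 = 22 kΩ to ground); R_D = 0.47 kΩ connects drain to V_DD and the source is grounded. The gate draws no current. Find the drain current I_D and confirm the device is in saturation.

V_G = V_DD·R_2/(R_1+R_2) = 13×22/104 = 2.75 V. With the source grounded, V_GS = V_G = 2.75 V.
Assume saturation: I_D = (k_n/2)(V_GS − V_t)² = (2.7/2)×(2.75 − 1.7)² = 1.35×1.05² = 1.49 mA.
V_DS = V_DD − I_D·R_D = 13 − 1.49×0.47 = 12.3 V.
Saturation requires V_DS ≥ V_GS − V_t = 1.05 V; 12.3 ≥ 1.05 ✓.

I_D ≈ 1.5 mA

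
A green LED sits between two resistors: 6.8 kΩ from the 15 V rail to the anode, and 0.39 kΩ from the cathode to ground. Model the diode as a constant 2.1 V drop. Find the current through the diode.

I ≈ 1.8 mA

The two resistors are in series with the diode, so KVL gives 15 = I·6.8 + 2.1 + I·0.39.
I = (15 − 2.1) / (6.8 + 0.39) kΩ = 12.9 / 7.19 = 1.79 mA.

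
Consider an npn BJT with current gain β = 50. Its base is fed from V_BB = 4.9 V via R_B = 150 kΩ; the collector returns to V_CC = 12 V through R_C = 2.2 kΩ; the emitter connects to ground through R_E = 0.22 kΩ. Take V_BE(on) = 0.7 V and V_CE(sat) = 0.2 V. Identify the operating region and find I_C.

active; I_C ≈ 1.3 mA

Assume active. Base-emitter loop: I_B = (V_BB − V_BE)/(R_B + (β+1)R_E) = (4.9 − 0.7)/(150 + 51×0.22) = 0.0261 mA.
I_C = β·I_B = 50×0.0261 = 1.3 mA.
V_CE = V_CC − I_C·R_C − I_E·R_E = 12 − 1.3×2.2 − 1.33×0.22 = 8.84 V > V_CE(sat), so the active-region assumption holds.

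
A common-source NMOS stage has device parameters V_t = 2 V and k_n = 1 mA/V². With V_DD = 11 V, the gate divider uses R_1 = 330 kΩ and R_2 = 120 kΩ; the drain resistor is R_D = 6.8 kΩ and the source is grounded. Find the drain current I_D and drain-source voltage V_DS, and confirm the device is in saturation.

V_G = V_DD·R_2/(R_1+R_2) = 11×120/450 = 2.93 V. With the source grounded, V_GS = V_G = 2.93 V.
Assume saturation: I_D = (k_n/2)(V_GS − V_t)² = (1/2)×(2.93 − 2)² = 0.5×0.933² = 0.436 mA.
V_DS = V_DD − I_D·R_D = 11 − 0.436×6.8 = 8.04 V.
Saturation requires V_DS ≥ V_GS − V_t = 0.933 V; 8.04 ≥ 0.933 ✓.

I_D ≈ 0.44 mA, V_DS ≈ 8 V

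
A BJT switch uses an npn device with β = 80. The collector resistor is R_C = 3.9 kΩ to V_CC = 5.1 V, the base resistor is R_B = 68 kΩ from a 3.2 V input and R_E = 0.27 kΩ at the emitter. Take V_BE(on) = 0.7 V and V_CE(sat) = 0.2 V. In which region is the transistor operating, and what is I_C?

saturation; I_C ≈ 1.2 mA

Assume active: I_B = (3.2 − 0.7)/(68 + 81×0.27) = 0.0278 mA, I_C = β·I_B = 2.23 mA.
Then V_CE = 5.1 − 2.23×3.9 − 2.25×0.27 = -4.19 V < 0.2 V — the active assumption fails.
Re-solve with V_CE = 0.2 V. KCL at the emitter: V_E/R_E = (V_BB−0.7−V_E)/R_B + (V_CC−0.2−V_E)/R_C, giving V_E = 0.325 V.
I_C = (V_CC − 0.2 − V_E)/R_C = (4.9 − 0.325)/3.9 = 1.17 mA.
Check: I_B = (2.5 − 0.325)/68 = 0.032 mA, and β·I_B = 2.56 mA > I_C, confirming saturation.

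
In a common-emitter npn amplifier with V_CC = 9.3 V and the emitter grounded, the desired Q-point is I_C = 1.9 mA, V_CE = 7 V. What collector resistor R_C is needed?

Collector loop: V_CC = I_C·R_C + V_CE.
R_C = (V_CC − V_CE)/I_C = (9.3 − 7)/1.9 = 1.21 kΩ.

R_C ≈ 1.2 kΩ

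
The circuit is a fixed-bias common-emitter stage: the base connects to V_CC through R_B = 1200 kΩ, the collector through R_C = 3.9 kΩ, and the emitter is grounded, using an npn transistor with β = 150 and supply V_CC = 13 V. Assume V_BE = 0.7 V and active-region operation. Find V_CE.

Base loop: V_CC = I_B·R_B + V_BE, so I_B = (13 − 0.7)/1200 kΩ = 0.0103 mA.
In the active region I_C = β·I_B = 150 × 0.0103 = 1.54 mA.
Collector loop: V_CE = V_CC − I_C·R_C = 13 − 1.54×3.9 = 7 V.
Since V_CE = 7 V > V_CE(sat) ≈ 0.2 V, the transistor is in the active region as assumed.

V_CE ≈ 7 V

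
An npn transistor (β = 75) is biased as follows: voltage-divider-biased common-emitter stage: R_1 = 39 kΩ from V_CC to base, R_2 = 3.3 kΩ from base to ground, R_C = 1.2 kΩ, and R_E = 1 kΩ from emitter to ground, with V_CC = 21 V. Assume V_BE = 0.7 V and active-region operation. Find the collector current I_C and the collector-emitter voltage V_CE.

Thevenize the base divider: V_Th = V_CC·R_2/(R_1+R_2) = 21×3.3/42.3 = 1.64 V, R_Th = R_1‖R_2 = 3.04 kΩ.
Base-emitter loop: V_Th = I_B·R_Th + V_BE + (β+1)I_B·R_E, so I_B = (1.64 − 0.7) / (3.04 + 76×1) = 0.0119 mA.
I_C = β·I_B = 75×0.0119 = 0.89 mA, and I_E = (β+1)I_B = 0.902 mA.
V_CE = V_CC − I_C·R_C − I_E·R_E = 21 − 0.89×1.2 − 0.902×1 = 19 V.
V_CE = 19 V > 0.2 V confirms active-region operation.

I_C ≈ 0.89 mA, V_CE ≈ 19 V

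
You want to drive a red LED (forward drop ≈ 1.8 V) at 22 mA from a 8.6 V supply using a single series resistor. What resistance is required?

The resistor drops V_S − V_D = 8.6 − 1.8 = 6.8 V at 22 mA.
R = 6.8 V / 22 mA = 0.309 kΩ.

R ≈ 0.31 kΩ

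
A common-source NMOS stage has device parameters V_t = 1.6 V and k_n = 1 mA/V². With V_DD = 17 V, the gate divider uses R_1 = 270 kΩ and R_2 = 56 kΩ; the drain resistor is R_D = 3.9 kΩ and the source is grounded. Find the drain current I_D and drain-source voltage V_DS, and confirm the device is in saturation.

V_G = V_DD·R_2/(R_1+R_2) = 17×56/326 = 2.92 V. With the source grounded, V_GS = V_G = 2.92 V.
Assume saturation: I_D = (k_n/2)(V_GS − V_t)² = (1/2)×(2.92 − 1.6)² = 0.5×1.32² = 0.872 mA.
V_DS = V_DD − I_D·R_D = 17 − 0.872×3.9 = 13.6 V.
Saturation requires V_DS ≥ V_GS − V_t = 1.32 V; 13.6 ≥ 1.32 ✓.

I_D ≈ 0.87 mA, V_DS ≈ 14 V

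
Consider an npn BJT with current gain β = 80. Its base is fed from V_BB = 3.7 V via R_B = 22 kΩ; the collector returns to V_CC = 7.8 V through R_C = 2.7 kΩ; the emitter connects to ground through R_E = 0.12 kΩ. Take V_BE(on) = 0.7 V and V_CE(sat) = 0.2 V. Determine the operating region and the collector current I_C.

saturation; I_C ≈ 2.7 mA

Assume active: I_B = (3.7 − 0.7)/(22 + 81×0.12) = 0.0946 mA, I_C = β·I_B = 7.57 mA.
Then V_CE = 7.8 − 7.57×2.7 − 7.66×0.12 = -13.5 V < 0.2 V — the active assumption fails.
Re-solve with V_CE = 0.2 V. KCL at the emitter: V_E/R_E = (V_BB−0.7−V_E)/R_B + (V_CC−0.2−V_E)/R_C, giving V_E = 0.337 V.
I_C = (V_CC − 0.2 − V_E)/R_C = (7.6 − 0.337)/2.7 = 2.69 mA.
Check: I_B = (3 − 0.337)/22 = 0.121 mA, and β·I_B = 9.68 mA > I_C, confirming saturation.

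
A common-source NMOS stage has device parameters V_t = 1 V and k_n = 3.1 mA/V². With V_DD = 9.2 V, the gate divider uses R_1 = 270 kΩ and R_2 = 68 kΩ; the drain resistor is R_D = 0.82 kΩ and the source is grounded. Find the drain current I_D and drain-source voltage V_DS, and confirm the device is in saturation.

I_D ≈ 1.1 mA, V_DS ≈ 8.3 V

V_G = V_DD·R_2/(R_1+R_2) = 9.2×68/338 = 1.85 V. With the source grounded, V_GS = V_G = 1.85 V.
Assume saturation: I_D = (k_n/2)(V_GS − V_t)² = (3.1/2)×(1.85 − 1)² = 1.55×0.851² = 1.12 mA.
V_DS = V_DD − I_D·R_D = 9.2 − 1.12×0.82 = 8.28 V.
Saturation requires V_DS ≥ V_GS − V_t = 0.851 V; 8.28 ≥ 0.851 ✓.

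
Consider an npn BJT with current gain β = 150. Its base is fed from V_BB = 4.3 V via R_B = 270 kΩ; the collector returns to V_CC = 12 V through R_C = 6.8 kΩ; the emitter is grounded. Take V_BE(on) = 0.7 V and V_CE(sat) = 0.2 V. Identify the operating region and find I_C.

saturation; I_C ≈ 1.7 mA

Assume active: I_B = (4.3 − 0.7)/270 = 0.0133 mA, giving I_C = β·I_B = 2 mA.
But then V_CE = 12 − 2×6.8 = -1.6 V < V_CE(sat) = 0.2 V — impossible in the active region.
So the transistor is saturated. With V_CE = 0.2 V, I_C = (V_CC − 0.2)/R_C = 11.8/6.8 = 1.74 mA.
Check: β·I_B = 2 mA > I_C = 1.74 mA, confirming saturation.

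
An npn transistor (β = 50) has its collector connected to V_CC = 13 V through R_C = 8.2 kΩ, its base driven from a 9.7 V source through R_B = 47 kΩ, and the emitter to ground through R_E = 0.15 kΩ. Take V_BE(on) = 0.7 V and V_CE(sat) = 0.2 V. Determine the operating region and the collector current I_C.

saturation; I_C ≈ 1.5 mA

Assume active: I_B = (9.7 − 0.7)/(47 + 51×0.15) = 0.165 mA, I_C = β·I_B = 8.23 mA.
Then V_CE = 13 − 8.23×8.2 − 8.4×0.15 = -55.8 V < 0.2 V — the active assumption fails.
Re-solve with V_CE = 0.2 V. KCL at the emitter: V_E/R_E = (V_BB−0.7−V_E)/R_B + (V_CC−0.2−V_E)/R_C, giving V_E = 0.257 V.
I_C = (V_CC − 0.2 − V_E)/R_C = (12.8 − 0.257)/8.2 = 1.53 mA.
Check: I_B = (9 − 0.257)/47 = 0.186 mA, and β·I_B = 9.3 mA > I_C, confirming saturation.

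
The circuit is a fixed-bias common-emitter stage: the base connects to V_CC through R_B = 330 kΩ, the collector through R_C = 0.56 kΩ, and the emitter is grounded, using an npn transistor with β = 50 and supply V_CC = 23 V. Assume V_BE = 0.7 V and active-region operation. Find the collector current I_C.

Base loop: V_CC = I_B·R_B + V_BE, so I_B = (23 − 0.7)/330 kΩ = 0.0676 mA.
In the active region I_C = β·I_B = 50 × 0.0676 = 3.38 mA.
Collector loop: V_CE = V_CC − I_C·R_C = 23 − 3.38×0.56 = 21.1 V.
Since V_CE = 21.1 V > V_CE(sat) ≈ 0.2 V, the transistor is in the active region as assumed.

I_C ≈ 3.4 mA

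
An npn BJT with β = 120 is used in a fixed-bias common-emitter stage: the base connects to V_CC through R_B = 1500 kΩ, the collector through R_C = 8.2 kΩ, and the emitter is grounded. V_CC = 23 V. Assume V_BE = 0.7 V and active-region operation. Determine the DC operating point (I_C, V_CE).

I_C ≈ 1.8 mA, V_CE ≈ 8.4 V

Base loop: V_CC = I_B·R_B + V_BE, so I_B = (23 − 0.7)/1500 kΩ = 0.0149 mA.
In the active region I_C = β·I_B = 120 × 0.0149 = 1.78 mA.
Collector loop: V_CE = V_CC − I_C·R_C = 23 − 1.78×8.2 = 8.37 V.
Since V_CE = 8.37 V > V_CE(sat) ≈ 0.2 V, the transistor is in the active region as assumed.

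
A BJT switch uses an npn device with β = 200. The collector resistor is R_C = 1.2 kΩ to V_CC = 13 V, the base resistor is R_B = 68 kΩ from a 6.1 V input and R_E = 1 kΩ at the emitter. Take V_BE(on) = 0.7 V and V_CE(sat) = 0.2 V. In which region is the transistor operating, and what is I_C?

active; I_C ≈ 4 mA

Assume active. Base-emitter loop: I_B = (V_BB − V_BE)/(R_B + (β+1)R_E) = (6.1 − 0.7)/(68 + 201×1) = 0.0201 mA.
I_C = β·I_B = 200×0.0201 = 4.01 mA.
V_CE = V_CC − I_C·R_C − I_E·R_E = 13 − 4.01×1.2 − 4.03×1 = 4.15 V > V_CE(sat), so the active-region assumption holds.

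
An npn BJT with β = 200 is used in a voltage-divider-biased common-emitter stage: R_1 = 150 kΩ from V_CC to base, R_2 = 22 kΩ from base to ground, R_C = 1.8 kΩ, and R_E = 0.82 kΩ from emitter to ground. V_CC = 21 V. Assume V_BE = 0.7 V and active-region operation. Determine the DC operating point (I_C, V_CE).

Thevenize the base divider: V_Th = V_CC·R_2/(R_1+R_2) = 21×22/172 = 2.69 V, R_Th = R_1‖R_2 = 19.2 kΩ.
Base-emitter loop: V_Th = I_B·R_Th + V_BE + (β+1)I_B·R_E, so I_B = (2.69 − 0.7) / (19.2 + 201×0.82) = 0.0108 mA.
I_C = β·I_B = 200×0.0108 = 2.16 mA, and I_E = (β+1)I_B = 2.17 mA.
V_CE = V_CC − I_C·R_C − I_E·R_E = 21 − 2.16×1.8 − 2.17×0.82 = 15.3 V.
V_CE = 15.3 V > 0.2 V confirms active-region operation.

I_C ≈ 2.2 mA, V_CE ≈ 15 V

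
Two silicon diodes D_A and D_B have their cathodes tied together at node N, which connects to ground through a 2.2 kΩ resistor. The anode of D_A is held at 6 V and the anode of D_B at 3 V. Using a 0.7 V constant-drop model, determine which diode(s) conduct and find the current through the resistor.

Assume both conduct. Then node N would need to be at both 6−0.7 = 5.3 V and 3−0.7 = 2.3 V, which is impossible.
Assume only D_A conducts: V_N = 6 − 0.7 = 5.3 V, so I_R = 5.3/2.2 = 2.41 mA.
Check D_B: its anode-to-cathode voltage is 3 − 5.3 = -2.3 V < 0.7 V, so it is off. The assumption is consistent.

Only D_A conducts; I_R ≈ 2.4 mA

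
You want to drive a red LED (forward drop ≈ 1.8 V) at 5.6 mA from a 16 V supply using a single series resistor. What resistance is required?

R ≈ 2.5 kΩ

The resistor drops V_S − V_D = 16 − 1.8 = 14.2 V at 5.6 mA.
R = 14.2 V / 5.6 mA = 2.54 kΩ.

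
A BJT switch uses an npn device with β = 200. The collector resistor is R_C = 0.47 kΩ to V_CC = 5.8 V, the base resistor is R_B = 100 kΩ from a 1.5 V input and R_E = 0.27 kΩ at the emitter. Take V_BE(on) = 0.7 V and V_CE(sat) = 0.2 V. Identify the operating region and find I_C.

Assume active. Base-emitter loop: I_B = (V_BB − V_BE)/(R_B + (β+1)R_E) = (1.5 − 0.7)/(100 + 201×0.27) = 0.00519 mA.
I_C = β·I_B = 200×0.00519 = 1.04 mA.
V_CE = V_CC − I_C·R_C − I_E·R_E = 5.8 − 1.04×0.47 − 1.04×0.27 = 5.03 V > V_CE(sat), so the active-region assumption holds.

active; I_C ≈ 1 mA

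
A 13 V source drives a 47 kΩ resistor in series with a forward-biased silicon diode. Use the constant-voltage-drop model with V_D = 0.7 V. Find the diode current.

I ≈ 0.26 mA

KVL around the loop: 13 = V_D + I·R = 0.7 + I × 47 kΩ.
So I = (13 − 0.7) / 47 kΩ = 12.3 / 47 = 0.262 mA.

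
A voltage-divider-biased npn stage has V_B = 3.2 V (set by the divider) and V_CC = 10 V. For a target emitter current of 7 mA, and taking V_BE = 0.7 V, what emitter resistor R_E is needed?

R_E ≈ 0.36 kΩ

V_E = V_B − V_BE = 3.2 − 0.7 = 2.5 V.
R_E = V_E / I_E = 2.5 / 7 = 0.357 kΩ.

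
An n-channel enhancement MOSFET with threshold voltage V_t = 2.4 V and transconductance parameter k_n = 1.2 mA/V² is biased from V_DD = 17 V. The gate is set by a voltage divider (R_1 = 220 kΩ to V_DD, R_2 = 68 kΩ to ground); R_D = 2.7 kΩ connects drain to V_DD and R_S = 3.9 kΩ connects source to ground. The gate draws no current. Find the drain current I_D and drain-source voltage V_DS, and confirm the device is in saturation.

V_G = V_DD·R_2/(R_1+R_2) = 17×68/288 = 4.01 V.
Assume saturation: I_D = (k_n/2)(V_GS − V_t)² with V_GS = V_G − I_D·R_S = 4.01 − 3.9·I_D.
Substituting gives 9.13·I_D² − 8.55·I_D + 1.56 = 0, with roots I_D = 0.249 or 0.688 mA.
The root I_D = 0.688 mA gives V_GS = 1.33 V ≤ V_t, so take I_D = 0.249 mA.
Then V_GS = 3.04 V and V_DS = V_DD − I_D(R_D+R_S) = 17 − 0.249×6.6 = 15.4 V.
Saturation requires V_DS ≥ V_GS − V_t = 0.644 V; 15.4 ≥ 0.644 ✓.

I_D ≈ 0.25 mA, V_DS ≈ 15 V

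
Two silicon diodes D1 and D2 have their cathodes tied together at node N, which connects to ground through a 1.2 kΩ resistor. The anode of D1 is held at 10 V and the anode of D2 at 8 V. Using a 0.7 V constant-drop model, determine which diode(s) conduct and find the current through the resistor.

Assume both conduct. Then node N would need to be at both 10−0.7 = 9.3 V and 8−0.7 = 7.3 V, which is impossible.
Assume only D1 conducts: V_N = 10 − 0.7 = 9.3 V, so I_R = 9.3/1.2 = 7.75 mA.
Check D2: its anode-to-cathode voltage is 8 − 9.3 = -1.3 V < 0.7 V, so it is off. The assumption is consistent.

Only D1 conducts; I_R ≈ 7.8 mA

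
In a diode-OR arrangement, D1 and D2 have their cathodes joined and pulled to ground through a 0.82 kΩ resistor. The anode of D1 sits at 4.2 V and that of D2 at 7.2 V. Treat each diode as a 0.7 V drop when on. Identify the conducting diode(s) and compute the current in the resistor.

Assume both conduct. Then node N would need to be at both 4.2−0.7 = 3.5 V and 7.2−0.7 = 6.5 V, which is impossible.
Assume only D2 conducts: V_N = 7.2 − 0.7 = 6.5 V, so I_R = 6.5/0.82 = 7.93 mA.
Check D1: its anode-to-cathode voltage is 4.2 − 6.5 = -2.3 V < 0.7 V, so it is off. The assumption is consistent.

Only D2 conducts; I_R ≈ 7.9 mA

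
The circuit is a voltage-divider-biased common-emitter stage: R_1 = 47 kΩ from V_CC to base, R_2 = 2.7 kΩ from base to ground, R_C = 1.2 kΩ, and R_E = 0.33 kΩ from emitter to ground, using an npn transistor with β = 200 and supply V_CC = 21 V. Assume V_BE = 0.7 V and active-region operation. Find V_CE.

Thevenize the base divider: V_Th = V_CC·R_2/(R_1+R_2) = 21×2.7/49.7 = 1.14 V, R_Th = R_1‖R_2 = 2.55 kΩ.
Base-emitter loop: V_Th = I_B·R_Th + V_BE + (β+1)I_B·R_E, so I_B = (1.14 − 0.7) / (2.55 + 201×0.33) = 0.0064 mA.
I_C = β·I_B = 200×0.0064 = 1.28 mA, and I_E = (β+1)I_B = 1.29 mA.
V_CE = V_CC − I_C·R_C − I_E·R_E = 21 − 1.28×1.2 − 1.29×0.33 = 19 V.
V_CE = 19 V > 0.2 V confirms active-region operation.

V_CE ≈ 19 V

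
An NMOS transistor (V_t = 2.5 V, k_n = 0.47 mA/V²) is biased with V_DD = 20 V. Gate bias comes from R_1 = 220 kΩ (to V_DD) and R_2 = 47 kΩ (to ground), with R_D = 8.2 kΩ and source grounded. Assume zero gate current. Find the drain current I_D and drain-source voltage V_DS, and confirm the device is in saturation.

I_D ≈ 0.24 mA, V_DS ≈ 18 V

V_G = V_DD·R_2/(R_1+R_2) = 20×47/267 = 3.52 V. With the source grounded, V_GS = V_G = 3.52 V.
Assume saturation: I_D = (k_n/2)(V_GS − V_t)² = (0.47/2)×(3.52 − 2.5)² = 0.235×1.02² = 0.245 mA.
V_DS = V_DD − I_D·R_D = 20 − 0.245×8.2 = 18 V.
Saturation requires V_DS ≥ V_GS − V_t = 1.02 V; 18 ≥ 1.02 ✓.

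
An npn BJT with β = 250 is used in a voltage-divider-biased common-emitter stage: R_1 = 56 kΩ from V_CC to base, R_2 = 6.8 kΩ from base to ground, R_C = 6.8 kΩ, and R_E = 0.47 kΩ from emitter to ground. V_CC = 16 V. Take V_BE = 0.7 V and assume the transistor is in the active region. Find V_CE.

Thevenize the base divider: V_Th = V_CC·R_2/(R_1+R_2) = 16×6.8/62.8 = 1.73 V, R_Th = R_1‖R_2 = 6.06 kΩ.
Base-emitter loop: V_Th = I_B·R_Th + V_BE + (β+1)I_B·R_E, so I_B = (1.73 − 0.7) / (6.06 + 251×0.47) = 0.00832 mA.
I_C = β·I_B = 250×0.00832 = 2.08 mA, and I_E = (β+1)I_B = 2.09 mA.
V_CE = V_CC − I_C·R_C − I_E·R_E = 16 − 2.08×6.8 − 2.09×0.47 = 0.867 V.
V_CE = 0.867 V > 0.2 V confirms active-region operation.

V_CE ≈ 0.87 V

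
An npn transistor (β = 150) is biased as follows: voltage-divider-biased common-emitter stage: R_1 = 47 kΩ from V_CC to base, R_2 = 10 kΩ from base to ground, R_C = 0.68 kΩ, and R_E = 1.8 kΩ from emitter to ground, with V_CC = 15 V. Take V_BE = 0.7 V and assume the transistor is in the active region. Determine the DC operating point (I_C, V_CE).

I_C ≈ 1 mA, V_CE ≈ 12 V

Thevenize the base divider: V_Th = V_CC·R_2/(R_1+R_2) = 15×10/57 = 2.63 V, R_Th = R_1‖R_2 = 8.25 kΩ.
Base-emitter loop: V_Th = I_B·R_Th + V_BE + (β+1)I_B·R_E, so I_B = (2.63 − 0.7) / (8.25 + 151×1.8) = 0.0069 mA.
I_C = β·I_B = 150×0.0069 = 1.03 mA, and I_E = (β+1)I_B = 1.04 mA.
V_CE = V_CC − I_C·R_C − I_E·R_E = 15 − 1.03×0.68 − 1.04×1.8 = 12.4 V.
V_CE = 12.4 V > 0.2 V confirms active-region operation.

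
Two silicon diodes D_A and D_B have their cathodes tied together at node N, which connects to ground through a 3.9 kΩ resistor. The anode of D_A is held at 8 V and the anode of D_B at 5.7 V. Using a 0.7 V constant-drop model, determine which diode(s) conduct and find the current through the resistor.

Only D_A conducts; I_R ≈ 1.9 mA

Assume both conduct. Then node N would need to be at both 8−0.7 = 7.3 V and 5.7−0.7 = 5 V, which is impossible.
Assume only D_A conducts: V_N = 8 − 0.7 = 7.3 V, so I_R = 7.3/3.9 = 1.87 mA.
Check D_B: its anode-to-cathode voltage is 5.7 − 7.3 = -1.6 V < 0.7 V, so it is off. The assumption is consistent.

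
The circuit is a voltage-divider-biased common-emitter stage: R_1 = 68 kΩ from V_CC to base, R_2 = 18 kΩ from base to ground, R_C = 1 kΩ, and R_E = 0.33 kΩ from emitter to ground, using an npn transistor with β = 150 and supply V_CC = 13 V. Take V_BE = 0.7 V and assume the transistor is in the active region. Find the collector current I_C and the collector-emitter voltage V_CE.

I_C ≈ 4.7 mA, V_CE ≈ 6.7 V

Thevenize the base divider: V_Th = V_CC·R_2/(R_1+R_2) = 13×18/86 = 2.72 V, R_Th = R_1‖R_2 = 14.2 kΩ.
Base-emitter loop: V_Th = I_B·R_Th + V_BE + (β+1)I_B·R_E, so I_B = (2.72 − 0.7) / (14.2 + 151×0.33) = 0.0315 mA.
I_C = β·I_B = 150×0.0315 = 4.73 mA, and I_E = (β+1)I_B = 4.76 mA.
V_CE = V_CC − I_C·R_C − I_E·R_E = 13 − 4.73×1 − 4.76×0.33 = 6.7 V.
V_CE = 6.7 V > 0.2 V confirms active-region operation.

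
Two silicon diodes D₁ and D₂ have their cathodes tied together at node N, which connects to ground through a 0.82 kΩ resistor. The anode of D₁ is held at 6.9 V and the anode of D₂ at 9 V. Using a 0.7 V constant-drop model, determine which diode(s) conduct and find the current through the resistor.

Assume both conduct. Then node N would need to be at both 6.9−0.7 = 6.2 V and 9−0.7 = 8.3 V, which is impossible.
Assume only D₂ conducts: V_N = 9 − 0.7 = 8.3 V, so I_R = 8.3/0.82 = 10.1 mA.
Check D₁: its anode-to-cathode voltage is 6.9 − 8.3 = -1.4 V < 0.7 V, so it is off. The assumption is consistent.

Only D₂ conducts; I_R ≈ 10 mA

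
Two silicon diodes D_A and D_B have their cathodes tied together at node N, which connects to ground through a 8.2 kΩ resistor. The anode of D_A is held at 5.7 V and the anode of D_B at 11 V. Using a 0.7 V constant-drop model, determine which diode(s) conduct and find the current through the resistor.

Only D_B conducts; I_R ≈ 1.3 mA

Assume both conduct. Then node N would need to be at both 5.7−0.7 = 5 V and 11−0.7 = 10.3 V, which is impossible.
Assume only D_B conducts: V_N = 11 − 0.7 = 10.3 V, so I_R = 10.3/8.2 = 1.26 mA.
Check D_A: its anode-to-cathode voltage is 5.7 − 10.3 = -4.6 V < 0.7 V, so it is off. The assumption is consistent.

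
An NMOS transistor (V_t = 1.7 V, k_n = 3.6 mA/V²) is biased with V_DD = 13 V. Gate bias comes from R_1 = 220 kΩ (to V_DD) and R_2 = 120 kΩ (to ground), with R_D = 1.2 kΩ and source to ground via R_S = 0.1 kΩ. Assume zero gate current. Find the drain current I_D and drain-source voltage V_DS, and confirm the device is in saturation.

V_G = V_DD·R_2/(R_1+R_2) = 13×120/340 = 4.59 V.
Assume saturation: I_D = (k_n/2)(V_GS − V_t)² with V_GS = V_G − I_D·R_S = 4.59 − 0.1·I_D.
Substituting gives 0.018·I_D² − 2.04·I_D + 15 = 0, with roots I_D = 7.91 or 105 mA.
The root I_D = 105 mA gives V_GS = -5.95 V ≤ V_t, so take I_D = 7.91 mA.
Then V_GS = 3.8 V and V_DS = V_DD − I_D(R_D+R_S) = 13 − 7.91×1.3 = 2.71 V.
Saturation requires V_DS ≥ V_GS − V_t = 2.1 V; 2.71 ≥ 2.1 ✓.

I_D ≈ 7.9 mA, V_DS ≈ 2.7 V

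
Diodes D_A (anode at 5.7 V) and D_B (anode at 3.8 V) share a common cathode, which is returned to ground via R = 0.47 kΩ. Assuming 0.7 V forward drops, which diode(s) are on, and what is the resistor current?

Only D_A conducts; I_R ≈ 11 mA

Assume both conduct. Then node N would need to be at both 5.7−0.7 = 5 V and 3.8−0.7 = 3.1 V, which is impossible.
Assume only D_A conducts: V_N = 5.7 − 0.7 = 5 V, so I_R = 5/0.47 = 10.6 mA.
Check D_B: its anode-to-cathode voltage is 3.8 − 5 = -1.2 V < 0.7 V, so it is off. The assumption is consistent.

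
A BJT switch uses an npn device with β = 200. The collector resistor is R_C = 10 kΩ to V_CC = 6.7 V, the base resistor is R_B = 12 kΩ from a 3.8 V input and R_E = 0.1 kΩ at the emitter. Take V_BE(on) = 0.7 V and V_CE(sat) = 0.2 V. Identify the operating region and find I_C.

saturation; I_C ≈ 0.64 mA

Assume active: I_B = (3.8 − 0.7)/(12 + 201×0.1) = 0.0966 mA, I_C = β·I_B = 19.3 mA.
Then V_CE = 6.7 − 19.3×10 − 19.4×0.1 = -188 V < 0.2 V — the active assumption fails.
Re-solve with V_CE = 0.2 V. KCL at the emitter: V_E/R_E = (V_BB−0.7−V_E)/R_B + (V_CC−0.2−V_E)/R_C, giving V_E = 0.0892 V.
I_C = (V_CC − 0.2 − V_E)/R_C = (6.5 − 0.0892)/10 = 0.641 mA.
Check: I_B = (3.1 − 0.0892)/12 = 0.251 mA, and β·I_B = 50.2 mA > I_C, confirming saturation.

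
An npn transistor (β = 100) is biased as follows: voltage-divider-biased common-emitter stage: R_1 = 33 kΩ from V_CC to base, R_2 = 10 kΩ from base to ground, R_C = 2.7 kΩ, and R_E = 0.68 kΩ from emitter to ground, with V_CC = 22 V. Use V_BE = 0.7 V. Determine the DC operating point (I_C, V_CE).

I_C ≈ 5.8 mA, V_CE ≈ 2.4 V

Thevenize the base divider: V_Th = V_CC·R_2/(R_1+R_2) = 22×10/43 = 5.12 V, R_Th = R_1‖R_2 = 7.67 kΩ.
Base-emitter loop: V_Th = I_B·R_Th + V_BE + (β+1)I_B·R_E, so I_B = (5.12 − 0.7) / (7.67 + 101×0.68) = 0.0578 mA.
I_C = β·I_B = 100×0.0578 = 5.78 mA, and I_E = (β+1)I_B = 5.84 mA.
V_CE = V_CC − I_C·R_C − I_E·R_E = 22 − 5.78×2.7 − 5.84×0.68 = 2.41 V.
V_CE = 2.41 V > 0.2 V confirms active-region operation.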